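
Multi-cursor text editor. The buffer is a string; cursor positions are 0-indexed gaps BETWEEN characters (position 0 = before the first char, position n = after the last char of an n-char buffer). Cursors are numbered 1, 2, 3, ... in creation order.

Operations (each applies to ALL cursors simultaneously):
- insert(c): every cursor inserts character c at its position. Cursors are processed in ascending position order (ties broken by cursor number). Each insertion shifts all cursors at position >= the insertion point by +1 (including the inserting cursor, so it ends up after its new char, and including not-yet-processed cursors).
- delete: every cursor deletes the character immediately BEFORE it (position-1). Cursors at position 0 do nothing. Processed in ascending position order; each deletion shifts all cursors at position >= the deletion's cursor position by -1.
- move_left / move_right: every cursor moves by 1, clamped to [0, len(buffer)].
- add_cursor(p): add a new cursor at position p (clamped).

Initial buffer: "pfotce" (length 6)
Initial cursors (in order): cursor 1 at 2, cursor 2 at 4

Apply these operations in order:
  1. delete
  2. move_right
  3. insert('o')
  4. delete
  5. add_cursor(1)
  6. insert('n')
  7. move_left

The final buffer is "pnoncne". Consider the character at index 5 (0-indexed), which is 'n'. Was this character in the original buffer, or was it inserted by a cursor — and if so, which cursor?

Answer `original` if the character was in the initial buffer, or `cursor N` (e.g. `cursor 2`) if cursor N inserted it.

After op 1 (delete): buffer="poce" (len 4), cursors c1@1 c2@2, authorship ....
After op 2 (move_right): buffer="poce" (len 4), cursors c1@2 c2@3, authorship ....
After op 3 (insert('o')): buffer="poocoe" (len 6), cursors c1@3 c2@5, authorship ..1.2.
After op 4 (delete): buffer="poce" (len 4), cursors c1@2 c2@3, authorship ....
After op 5 (add_cursor(1)): buffer="poce" (len 4), cursors c3@1 c1@2 c2@3, authorship ....
After op 6 (insert('n')): buffer="pnoncne" (len 7), cursors c3@2 c1@4 c2@6, authorship .3.1.2.
After op 7 (move_left): buffer="pnoncne" (len 7), cursors c3@1 c1@3 c2@5, authorship .3.1.2.
Authorship (.=original, N=cursor N): . 3 . 1 . 2 .
Index 5: author = 2

Answer: cursor 2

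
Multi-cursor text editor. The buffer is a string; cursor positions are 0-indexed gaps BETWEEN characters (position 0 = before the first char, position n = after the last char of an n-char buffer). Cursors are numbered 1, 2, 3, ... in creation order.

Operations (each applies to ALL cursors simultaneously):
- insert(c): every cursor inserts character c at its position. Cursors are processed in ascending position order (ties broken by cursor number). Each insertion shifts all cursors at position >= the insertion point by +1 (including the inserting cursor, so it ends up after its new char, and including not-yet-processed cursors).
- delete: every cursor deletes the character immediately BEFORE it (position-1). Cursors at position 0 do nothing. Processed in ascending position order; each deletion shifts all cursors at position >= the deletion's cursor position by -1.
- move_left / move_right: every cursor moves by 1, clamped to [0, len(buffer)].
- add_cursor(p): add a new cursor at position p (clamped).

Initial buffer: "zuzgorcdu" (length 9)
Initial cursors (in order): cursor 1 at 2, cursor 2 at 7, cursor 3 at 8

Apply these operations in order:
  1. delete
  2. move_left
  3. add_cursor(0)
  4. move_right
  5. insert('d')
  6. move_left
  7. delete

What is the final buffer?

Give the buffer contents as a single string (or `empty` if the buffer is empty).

After op 1 (delete): buffer="zzgoru" (len 6), cursors c1@1 c2@5 c3@5, authorship ......
After op 2 (move_left): buffer="zzgoru" (len 6), cursors c1@0 c2@4 c3@4, authorship ......
After op 3 (add_cursor(0)): buffer="zzgoru" (len 6), cursors c1@0 c4@0 c2@4 c3@4, authorship ......
After op 4 (move_right): buffer="zzgoru" (len 6), cursors c1@1 c4@1 c2@5 c3@5, authorship ......
After op 5 (insert('d')): buffer="zddzgorddu" (len 10), cursors c1@3 c4@3 c2@9 c3@9, authorship .14....23.
After op 6 (move_left): buffer="zddzgorddu" (len 10), cursors c1@2 c4@2 c2@8 c3@8, authorship .14....23.
After op 7 (delete): buffer="dzgodu" (len 6), cursors c1@0 c4@0 c2@4 c3@4, authorship 4...3.

Answer: dzgodu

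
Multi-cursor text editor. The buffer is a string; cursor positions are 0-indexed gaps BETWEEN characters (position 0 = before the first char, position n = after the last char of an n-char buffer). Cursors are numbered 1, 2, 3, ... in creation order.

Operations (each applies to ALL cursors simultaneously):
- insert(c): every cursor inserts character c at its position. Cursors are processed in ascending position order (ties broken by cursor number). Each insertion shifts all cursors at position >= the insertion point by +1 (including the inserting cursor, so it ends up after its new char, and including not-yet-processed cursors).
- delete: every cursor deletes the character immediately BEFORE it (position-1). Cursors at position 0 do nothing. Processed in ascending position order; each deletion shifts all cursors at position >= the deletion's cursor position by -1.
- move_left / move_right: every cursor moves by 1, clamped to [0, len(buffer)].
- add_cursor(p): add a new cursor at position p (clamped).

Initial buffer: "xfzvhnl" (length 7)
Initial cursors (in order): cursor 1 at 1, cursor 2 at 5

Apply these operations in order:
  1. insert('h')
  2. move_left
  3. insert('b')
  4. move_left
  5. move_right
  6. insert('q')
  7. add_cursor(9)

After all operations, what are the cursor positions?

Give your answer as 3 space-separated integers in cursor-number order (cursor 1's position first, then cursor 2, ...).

Answer: 3 10 9

Derivation:
After op 1 (insert('h')): buffer="xhfzvhhnl" (len 9), cursors c1@2 c2@7, authorship .1....2..
After op 2 (move_left): buffer="xhfzvhhnl" (len 9), cursors c1@1 c2@6, authorship .1....2..
After op 3 (insert('b')): buffer="xbhfzvhbhnl" (len 11), cursors c1@2 c2@8, authorship .11....22..
After op 4 (move_left): buffer="xbhfzvhbhnl" (len 11), cursors c1@1 c2@7, authorship .11....22..
After op 5 (move_right): buffer="xbhfzvhbhnl" (len 11), cursors c1@2 c2@8, authorship .11....22..
After op 6 (insert('q')): buffer="xbqhfzvhbqhnl" (len 13), cursors c1@3 c2@10, authorship .111....222..
After op 7 (add_cursor(9)): buffer="xbqhfzvhbqhnl" (len 13), cursors c1@3 c3@9 c2@10, authorship .111....222..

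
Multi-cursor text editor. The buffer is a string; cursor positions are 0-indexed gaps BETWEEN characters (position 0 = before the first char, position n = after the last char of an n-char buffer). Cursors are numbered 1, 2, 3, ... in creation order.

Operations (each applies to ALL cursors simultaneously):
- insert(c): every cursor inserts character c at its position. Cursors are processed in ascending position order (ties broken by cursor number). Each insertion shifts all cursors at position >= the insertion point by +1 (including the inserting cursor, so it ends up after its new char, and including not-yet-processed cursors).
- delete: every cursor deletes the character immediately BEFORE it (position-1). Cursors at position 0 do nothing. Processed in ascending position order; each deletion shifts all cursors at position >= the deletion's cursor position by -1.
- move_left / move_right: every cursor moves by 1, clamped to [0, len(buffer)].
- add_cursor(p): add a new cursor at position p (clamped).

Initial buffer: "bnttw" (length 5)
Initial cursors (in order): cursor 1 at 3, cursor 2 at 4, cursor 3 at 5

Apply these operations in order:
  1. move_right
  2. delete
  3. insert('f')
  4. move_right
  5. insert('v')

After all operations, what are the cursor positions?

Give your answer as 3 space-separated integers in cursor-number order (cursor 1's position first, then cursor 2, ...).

After op 1 (move_right): buffer="bnttw" (len 5), cursors c1@4 c2@5 c3@5, authorship .....
After op 2 (delete): buffer="bn" (len 2), cursors c1@2 c2@2 c3@2, authorship ..
After op 3 (insert('f')): buffer="bnfff" (len 5), cursors c1@5 c2@5 c3@5, authorship ..123
After op 4 (move_right): buffer="bnfff" (len 5), cursors c1@5 c2@5 c3@5, authorship ..123
After op 5 (insert('v')): buffer="bnfffvvv" (len 8), cursors c1@8 c2@8 c3@8, authorship ..123123

Answer: 8 8 8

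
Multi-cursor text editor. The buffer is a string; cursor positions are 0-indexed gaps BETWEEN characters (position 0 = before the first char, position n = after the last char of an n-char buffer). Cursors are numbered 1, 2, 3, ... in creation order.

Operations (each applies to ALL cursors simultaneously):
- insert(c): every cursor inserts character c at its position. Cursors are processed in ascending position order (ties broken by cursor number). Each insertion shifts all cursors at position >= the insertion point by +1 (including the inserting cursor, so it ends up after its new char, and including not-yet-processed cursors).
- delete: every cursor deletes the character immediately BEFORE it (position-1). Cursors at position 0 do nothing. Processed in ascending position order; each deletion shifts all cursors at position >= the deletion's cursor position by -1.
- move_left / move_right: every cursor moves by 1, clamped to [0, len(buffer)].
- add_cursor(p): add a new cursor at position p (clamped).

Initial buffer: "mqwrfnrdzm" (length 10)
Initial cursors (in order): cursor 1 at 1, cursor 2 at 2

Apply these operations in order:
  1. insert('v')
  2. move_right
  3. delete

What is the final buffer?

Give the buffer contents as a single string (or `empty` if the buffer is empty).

Answer: mvvrfnrdzm

Derivation:
After op 1 (insert('v')): buffer="mvqvwrfnrdzm" (len 12), cursors c1@2 c2@4, authorship .1.2........
After op 2 (move_right): buffer="mvqvwrfnrdzm" (len 12), cursors c1@3 c2@5, authorship .1.2........
After op 3 (delete): buffer="mvvrfnrdzm" (len 10), cursors c1@2 c2@3, authorship .12.......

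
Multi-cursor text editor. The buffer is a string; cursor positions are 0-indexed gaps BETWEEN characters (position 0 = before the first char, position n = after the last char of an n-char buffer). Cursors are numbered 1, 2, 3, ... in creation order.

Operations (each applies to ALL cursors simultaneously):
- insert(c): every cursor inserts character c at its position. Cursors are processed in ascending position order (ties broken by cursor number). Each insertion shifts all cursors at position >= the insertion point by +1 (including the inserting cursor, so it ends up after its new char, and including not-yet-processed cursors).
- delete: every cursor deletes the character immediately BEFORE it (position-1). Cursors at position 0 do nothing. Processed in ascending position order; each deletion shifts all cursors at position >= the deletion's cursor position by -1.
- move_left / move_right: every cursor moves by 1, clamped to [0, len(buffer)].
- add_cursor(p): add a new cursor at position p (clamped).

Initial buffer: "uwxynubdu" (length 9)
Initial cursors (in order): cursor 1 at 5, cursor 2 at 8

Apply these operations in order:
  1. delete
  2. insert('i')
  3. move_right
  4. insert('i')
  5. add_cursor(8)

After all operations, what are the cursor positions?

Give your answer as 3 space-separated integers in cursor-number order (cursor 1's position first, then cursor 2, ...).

Answer: 7 11 8

Derivation:
After op 1 (delete): buffer="uwxyubu" (len 7), cursors c1@4 c2@6, authorship .......
After op 2 (insert('i')): buffer="uwxyiubiu" (len 9), cursors c1@5 c2@8, authorship ....1..2.
After op 3 (move_right): buffer="uwxyiubiu" (len 9), cursors c1@6 c2@9, authorship ....1..2.
After op 4 (insert('i')): buffer="uwxyiuibiui" (len 11), cursors c1@7 c2@11, authorship ....1.1.2.2
After op 5 (add_cursor(8)): buffer="uwxyiuibiui" (len 11), cursors c1@7 c3@8 c2@11, authorship ....1.1.2.2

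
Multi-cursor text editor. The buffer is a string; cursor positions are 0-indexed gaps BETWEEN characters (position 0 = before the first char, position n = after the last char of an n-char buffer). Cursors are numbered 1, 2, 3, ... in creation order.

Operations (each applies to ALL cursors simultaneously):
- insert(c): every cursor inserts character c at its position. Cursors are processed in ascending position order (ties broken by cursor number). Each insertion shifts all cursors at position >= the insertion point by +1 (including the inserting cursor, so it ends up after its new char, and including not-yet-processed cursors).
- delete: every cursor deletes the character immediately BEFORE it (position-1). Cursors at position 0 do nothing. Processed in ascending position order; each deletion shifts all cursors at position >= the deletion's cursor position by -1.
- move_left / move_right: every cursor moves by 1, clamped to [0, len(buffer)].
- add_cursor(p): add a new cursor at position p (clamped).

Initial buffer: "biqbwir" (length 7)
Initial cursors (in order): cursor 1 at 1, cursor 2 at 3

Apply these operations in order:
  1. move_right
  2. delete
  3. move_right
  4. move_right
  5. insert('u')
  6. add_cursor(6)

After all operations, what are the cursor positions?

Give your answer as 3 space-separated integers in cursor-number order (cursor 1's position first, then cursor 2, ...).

Answer: 4 6 6

Derivation:
After op 1 (move_right): buffer="biqbwir" (len 7), cursors c1@2 c2@4, authorship .......
After op 2 (delete): buffer="bqwir" (len 5), cursors c1@1 c2@2, authorship .....
After op 3 (move_right): buffer="bqwir" (len 5), cursors c1@2 c2@3, authorship .....
After op 4 (move_right): buffer="bqwir" (len 5), cursors c1@3 c2@4, authorship .....
After op 5 (insert('u')): buffer="bqwuiur" (len 7), cursors c1@4 c2@6, authorship ...1.2.
After op 6 (add_cursor(6)): buffer="bqwuiur" (len 7), cursors c1@4 c2@6 c3@6, authorship ...1.2.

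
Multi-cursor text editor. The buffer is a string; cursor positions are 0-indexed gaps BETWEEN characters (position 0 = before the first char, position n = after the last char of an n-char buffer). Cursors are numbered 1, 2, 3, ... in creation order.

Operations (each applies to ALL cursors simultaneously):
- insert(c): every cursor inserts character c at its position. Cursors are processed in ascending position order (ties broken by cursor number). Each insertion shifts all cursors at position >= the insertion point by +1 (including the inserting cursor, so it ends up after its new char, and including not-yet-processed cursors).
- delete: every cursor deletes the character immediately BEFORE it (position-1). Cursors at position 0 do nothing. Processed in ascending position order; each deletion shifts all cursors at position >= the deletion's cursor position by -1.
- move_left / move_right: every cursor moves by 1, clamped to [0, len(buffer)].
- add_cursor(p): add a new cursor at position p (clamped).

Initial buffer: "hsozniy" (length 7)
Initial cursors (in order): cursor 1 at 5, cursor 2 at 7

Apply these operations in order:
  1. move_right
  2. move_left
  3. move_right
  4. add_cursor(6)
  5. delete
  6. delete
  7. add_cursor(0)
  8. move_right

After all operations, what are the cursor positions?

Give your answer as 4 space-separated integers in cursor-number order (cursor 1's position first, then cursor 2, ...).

Answer: 1 1 1 1

Derivation:
After op 1 (move_right): buffer="hsozniy" (len 7), cursors c1@6 c2@7, authorship .......
After op 2 (move_left): buffer="hsozniy" (len 7), cursors c1@5 c2@6, authorship .......
After op 3 (move_right): buffer="hsozniy" (len 7), cursors c1@6 c2@7, authorship .......
After op 4 (add_cursor(6)): buffer="hsozniy" (len 7), cursors c1@6 c3@6 c2@7, authorship .......
After op 5 (delete): buffer="hsoz" (len 4), cursors c1@4 c2@4 c3@4, authorship ....
After op 6 (delete): buffer="h" (len 1), cursors c1@1 c2@1 c3@1, authorship .
After op 7 (add_cursor(0)): buffer="h" (len 1), cursors c4@0 c1@1 c2@1 c3@1, authorship .
After op 8 (move_right): buffer="h" (len 1), cursors c1@1 c2@1 c3@1 c4@1, authorship .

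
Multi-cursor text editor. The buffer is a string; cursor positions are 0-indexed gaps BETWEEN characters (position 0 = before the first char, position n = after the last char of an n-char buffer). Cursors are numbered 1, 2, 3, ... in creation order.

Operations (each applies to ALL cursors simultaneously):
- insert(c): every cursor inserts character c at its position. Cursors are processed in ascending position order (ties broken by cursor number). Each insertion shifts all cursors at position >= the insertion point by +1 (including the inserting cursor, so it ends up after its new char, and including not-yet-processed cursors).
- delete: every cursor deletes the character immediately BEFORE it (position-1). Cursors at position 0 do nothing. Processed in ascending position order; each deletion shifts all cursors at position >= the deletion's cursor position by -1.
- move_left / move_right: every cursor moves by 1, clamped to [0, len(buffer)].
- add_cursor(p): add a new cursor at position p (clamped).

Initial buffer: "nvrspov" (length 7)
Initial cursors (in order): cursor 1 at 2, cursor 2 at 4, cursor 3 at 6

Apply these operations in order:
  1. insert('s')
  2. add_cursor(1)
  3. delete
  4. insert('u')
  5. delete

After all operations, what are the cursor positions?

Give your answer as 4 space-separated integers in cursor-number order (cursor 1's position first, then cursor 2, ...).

Answer: 1 3 5 0

Derivation:
After op 1 (insert('s')): buffer="nvsrssposv" (len 10), cursors c1@3 c2@6 c3@9, authorship ..1..2..3.
After op 2 (add_cursor(1)): buffer="nvsrssposv" (len 10), cursors c4@1 c1@3 c2@6 c3@9, authorship ..1..2..3.
After op 3 (delete): buffer="vrspov" (len 6), cursors c4@0 c1@1 c2@3 c3@5, authorship ......
After op 4 (insert('u')): buffer="uvursupouv" (len 10), cursors c4@1 c1@3 c2@6 c3@9, authorship 4.1..2..3.
After op 5 (delete): buffer="vrspov" (len 6), cursors c4@0 c1@1 c2@3 c3@5, authorship ......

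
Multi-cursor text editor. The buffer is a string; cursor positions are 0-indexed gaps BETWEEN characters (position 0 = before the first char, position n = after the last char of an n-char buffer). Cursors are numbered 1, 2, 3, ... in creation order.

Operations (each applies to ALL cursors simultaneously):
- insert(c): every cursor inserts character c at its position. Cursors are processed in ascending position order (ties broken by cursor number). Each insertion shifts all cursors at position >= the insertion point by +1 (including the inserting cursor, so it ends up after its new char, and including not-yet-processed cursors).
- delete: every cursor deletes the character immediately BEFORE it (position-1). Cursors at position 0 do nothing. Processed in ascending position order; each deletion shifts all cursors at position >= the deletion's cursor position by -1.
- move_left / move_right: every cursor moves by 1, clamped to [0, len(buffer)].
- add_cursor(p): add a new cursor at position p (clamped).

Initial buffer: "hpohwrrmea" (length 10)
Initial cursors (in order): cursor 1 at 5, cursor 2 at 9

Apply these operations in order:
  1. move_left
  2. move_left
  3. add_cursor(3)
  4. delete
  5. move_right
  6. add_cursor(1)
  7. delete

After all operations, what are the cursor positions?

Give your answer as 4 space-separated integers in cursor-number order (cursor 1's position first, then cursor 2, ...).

After op 1 (move_left): buffer="hpohwrrmea" (len 10), cursors c1@4 c2@8, authorship ..........
After op 2 (move_left): buffer="hpohwrrmea" (len 10), cursors c1@3 c2@7, authorship ..........
After op 3 (add_cursor(3)): buffer="hpohwrrmea" (len 10), cursors c1@3 c3@3 c2@7, authorship ..........
After op 4 (delete): buffer="hhwrmea" (len 7), cursors c1@1 c3@1 c2@4, authorship .......
After op 5 (move_right): buffer="hhwrmea" (len 7), cursors c1@2 c3@2 c2@5, authorship .......
After op 6 (add_cursor(1)): buffer="hhwrmea" (len 7), cursors c4@1 c1@2 c3@2 c2@5, authorship .......
After op 7 (delete): buffer="wrea" (len 4), cursors c1@0 c3@0 c4@0 c2@2, authorship ....

Answer: 0 2 0 0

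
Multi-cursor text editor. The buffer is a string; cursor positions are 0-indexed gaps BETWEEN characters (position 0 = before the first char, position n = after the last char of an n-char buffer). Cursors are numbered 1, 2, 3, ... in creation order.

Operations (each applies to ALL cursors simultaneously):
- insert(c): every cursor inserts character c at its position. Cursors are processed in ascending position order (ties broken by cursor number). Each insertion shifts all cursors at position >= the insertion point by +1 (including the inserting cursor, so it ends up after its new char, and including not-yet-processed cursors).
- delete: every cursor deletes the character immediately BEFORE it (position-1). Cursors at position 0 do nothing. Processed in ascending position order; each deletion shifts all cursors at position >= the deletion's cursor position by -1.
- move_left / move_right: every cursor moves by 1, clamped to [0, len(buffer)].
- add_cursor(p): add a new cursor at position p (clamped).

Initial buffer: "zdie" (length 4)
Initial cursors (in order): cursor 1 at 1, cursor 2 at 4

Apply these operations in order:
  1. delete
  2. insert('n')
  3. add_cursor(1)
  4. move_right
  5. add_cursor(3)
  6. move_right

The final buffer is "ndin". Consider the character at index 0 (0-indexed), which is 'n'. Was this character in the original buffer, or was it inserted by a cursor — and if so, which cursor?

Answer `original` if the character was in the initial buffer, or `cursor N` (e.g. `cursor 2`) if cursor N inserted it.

Answer: cursor 1

Derivation:
After op 1 (delete): buffer="di" (len 2), cursors c1@0 c2@2, authorship ..
After op 2 (insert('n')): buffer="ndin" (len 4), cursors c1@1 c2@4, authorship 1..2
After op 3 (add_cursor(1)): buffer="ndin" (len 4), cursors c1@1 c3@1 c2@4, authorship 1..2
After op 4 (move_right): buffer="ndin" (len 4), cursors c1@2 c3@2 c2@4, authorship 1..2
After op 5 (add_cursor(3)): buffer="ndin" (len 4), cursors c1@2 c3@2 c4@3 c2@4, authorship 1..2
After op 6 (move_right): buffer="ndin" (len 4), cursors c1@3 c3@3 c2@4 c4@4, authorship 1..2
Authorship (.=original, N=cursor N): 1 . . 2
Index 0: author = 1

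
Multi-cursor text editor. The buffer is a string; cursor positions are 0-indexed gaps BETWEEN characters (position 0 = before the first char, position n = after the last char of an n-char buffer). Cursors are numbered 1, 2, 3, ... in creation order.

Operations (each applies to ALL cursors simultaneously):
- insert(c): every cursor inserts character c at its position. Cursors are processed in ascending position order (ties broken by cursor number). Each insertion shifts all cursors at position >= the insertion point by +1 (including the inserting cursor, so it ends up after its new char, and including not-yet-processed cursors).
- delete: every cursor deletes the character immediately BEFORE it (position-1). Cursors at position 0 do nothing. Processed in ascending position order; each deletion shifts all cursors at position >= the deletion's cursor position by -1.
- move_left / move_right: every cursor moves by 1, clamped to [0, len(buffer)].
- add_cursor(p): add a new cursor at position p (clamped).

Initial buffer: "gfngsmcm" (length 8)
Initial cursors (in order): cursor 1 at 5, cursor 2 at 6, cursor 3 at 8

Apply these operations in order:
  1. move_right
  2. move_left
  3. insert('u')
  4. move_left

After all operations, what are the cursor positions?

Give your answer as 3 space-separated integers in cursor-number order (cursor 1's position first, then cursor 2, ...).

After op 1 (move_right): buffer="gfngsmcm" (len 8), cursors c1@6 c2@7 c3@8, authorship ........
After op 2 (move_left): buffer="gfngsmcm" (len 8), cursors c1@5 c2@6 c3@7, authorship ........
After op 3 (insert('u')): buffer="gfngsumucum" (len 11), cursors c1@6 c2@8 c3@10, authorship .....1.2.3.
After op 4 (move_left): buffer="gfngsumucum" (len 11), cursors c1@5 c2@7 c3@9, authorship .....1.2.3.

Answer: 5 7 9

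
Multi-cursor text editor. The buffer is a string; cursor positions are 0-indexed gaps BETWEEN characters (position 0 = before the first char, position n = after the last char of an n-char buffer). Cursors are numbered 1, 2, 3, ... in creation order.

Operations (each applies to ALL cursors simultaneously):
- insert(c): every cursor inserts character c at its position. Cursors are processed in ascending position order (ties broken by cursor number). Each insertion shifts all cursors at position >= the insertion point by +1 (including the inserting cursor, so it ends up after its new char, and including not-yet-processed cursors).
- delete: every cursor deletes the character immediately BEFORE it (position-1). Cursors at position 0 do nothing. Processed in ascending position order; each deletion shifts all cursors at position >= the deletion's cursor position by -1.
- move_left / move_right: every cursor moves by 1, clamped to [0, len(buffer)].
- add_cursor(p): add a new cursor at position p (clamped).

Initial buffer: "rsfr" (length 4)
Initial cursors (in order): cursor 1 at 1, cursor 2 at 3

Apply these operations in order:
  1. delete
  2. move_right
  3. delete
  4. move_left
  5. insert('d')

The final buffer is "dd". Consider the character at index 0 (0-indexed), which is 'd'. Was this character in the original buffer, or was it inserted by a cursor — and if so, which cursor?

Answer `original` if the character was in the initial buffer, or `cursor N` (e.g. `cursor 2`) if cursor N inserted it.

Answer: cursor 1

Derivation:
After op 1 (delete): buffer="sr" (len 2), cursors c1@0 c2@1, authorship ..
After op 2 (move_right): buffer="sr" (len 2), cursors c1@1 c2@2, authorship ..
After op 3 (delete): buffer="" (len 0), cursors c1@0 c2@0, authorship 
After op 4 (move_left): buffer="" (len 0), cursors c1@0 c2@0, authorship 
After op 5 (insert('d')): buffer="dd" (len 2), cursors c1@2 c2@2, authorship 12
Authorship (.=original, N=cursor N): 1 2
Index 0: author = 1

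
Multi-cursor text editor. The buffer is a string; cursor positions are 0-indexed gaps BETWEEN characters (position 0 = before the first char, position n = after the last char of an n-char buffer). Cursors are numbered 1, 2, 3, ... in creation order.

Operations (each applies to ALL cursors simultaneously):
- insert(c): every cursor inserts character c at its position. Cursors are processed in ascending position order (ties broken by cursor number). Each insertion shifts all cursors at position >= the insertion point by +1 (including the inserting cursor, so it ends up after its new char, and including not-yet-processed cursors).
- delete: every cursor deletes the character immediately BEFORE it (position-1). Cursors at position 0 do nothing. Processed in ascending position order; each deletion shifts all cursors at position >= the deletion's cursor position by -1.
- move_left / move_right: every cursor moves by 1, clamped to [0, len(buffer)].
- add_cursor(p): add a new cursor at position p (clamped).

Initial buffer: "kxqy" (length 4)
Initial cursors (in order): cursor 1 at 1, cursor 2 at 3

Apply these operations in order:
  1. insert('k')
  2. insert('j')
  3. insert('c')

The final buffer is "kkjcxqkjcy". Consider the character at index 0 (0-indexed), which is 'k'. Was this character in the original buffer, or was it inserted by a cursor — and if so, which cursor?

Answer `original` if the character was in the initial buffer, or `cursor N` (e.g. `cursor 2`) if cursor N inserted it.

Answer: original

Derivation:
After op 1 (insert('k')): buffer="kkxqky" (len 6), cursors c1@2 c2@5, authorship .1..2.
After op 2 (insert('j')): buffer="kkjxqkjy" (len 8), cursors c1@3 c2@7, authorship .11..22.
After op 3 (insert('c')): buffer="kkjcxqkjcy" (len 10), cursors c1@4 c2@9, authorship .111..222.
Authorship (.=original, N=cursor N): . 1 1 1 . . 2 2 2 .
Index 0: author = original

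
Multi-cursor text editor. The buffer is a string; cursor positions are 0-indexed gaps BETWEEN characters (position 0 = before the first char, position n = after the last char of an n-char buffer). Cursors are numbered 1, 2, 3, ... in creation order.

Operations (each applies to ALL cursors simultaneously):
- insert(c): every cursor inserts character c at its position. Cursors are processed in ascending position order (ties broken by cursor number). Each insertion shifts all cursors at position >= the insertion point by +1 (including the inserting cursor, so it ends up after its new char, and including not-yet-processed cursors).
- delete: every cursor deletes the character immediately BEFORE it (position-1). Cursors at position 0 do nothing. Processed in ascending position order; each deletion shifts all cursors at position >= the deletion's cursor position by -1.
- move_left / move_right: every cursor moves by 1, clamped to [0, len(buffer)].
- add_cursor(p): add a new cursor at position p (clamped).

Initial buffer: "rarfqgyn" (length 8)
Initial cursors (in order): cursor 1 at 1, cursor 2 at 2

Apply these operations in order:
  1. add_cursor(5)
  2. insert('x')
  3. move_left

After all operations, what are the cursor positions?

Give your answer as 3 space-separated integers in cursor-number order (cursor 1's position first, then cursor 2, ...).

Answer: 1 3 7

Derivation:
After op 1 (add_cursor(5)): buffer="rarfqgyn" (len 8), cursors c1@1 c2@2 c3@5, authorship ........
After op 2 (insert('x')): buffer="rxaxrfqxgyn" (len 11), cursors c1@2 c2@4 c3@8, authorship .1.2...3...
After op 3 (move_left): buffer="rxaxrfqxgyn" (len 11), cursors c1@1 c2@3 c3@7, authorship .1.2...3...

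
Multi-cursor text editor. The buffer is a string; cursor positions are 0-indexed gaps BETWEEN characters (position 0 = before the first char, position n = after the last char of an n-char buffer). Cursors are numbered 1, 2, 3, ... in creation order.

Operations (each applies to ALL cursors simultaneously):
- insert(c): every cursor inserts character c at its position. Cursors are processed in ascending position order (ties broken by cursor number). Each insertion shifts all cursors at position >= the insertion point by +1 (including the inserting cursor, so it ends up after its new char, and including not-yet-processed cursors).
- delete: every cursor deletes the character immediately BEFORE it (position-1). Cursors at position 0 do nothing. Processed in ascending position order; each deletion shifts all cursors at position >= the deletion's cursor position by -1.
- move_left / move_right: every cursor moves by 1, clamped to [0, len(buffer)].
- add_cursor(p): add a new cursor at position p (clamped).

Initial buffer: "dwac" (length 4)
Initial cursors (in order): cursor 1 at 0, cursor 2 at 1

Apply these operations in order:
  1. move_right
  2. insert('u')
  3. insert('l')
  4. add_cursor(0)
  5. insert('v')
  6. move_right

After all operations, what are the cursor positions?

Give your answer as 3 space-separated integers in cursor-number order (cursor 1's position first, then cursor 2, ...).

Answer: 6 10 2

Derivation:
After op 1 (move_right): buffer="dwac" (len 4), cursors c1@1 c2@2, authorship ....
After op 2 (insert('u')): buffer="duwuac" (len 6), cursors c1@2 c2@4, authorship .1.2..
After op 3 (insert('l')): buffer="dulwulac" (len 8), cursors c1@3 c2@6, authorship .11.22..
After op 4 (add_cursor(0)): buffer="dulwulac" (len 8), cursors c3@0 c1@3 c2@6, authorship .11.22..
After op 5 (insert('v')): buffer="vdulvwulvac" (len 11), cursors c3@1 c1@5 c2@9, authorship 3.111.222..
After op 6 (move_right): buffer="vdulvwulvac" (len 11), cursors c3@2 c1@6 c2@10, authorship 3.111.222..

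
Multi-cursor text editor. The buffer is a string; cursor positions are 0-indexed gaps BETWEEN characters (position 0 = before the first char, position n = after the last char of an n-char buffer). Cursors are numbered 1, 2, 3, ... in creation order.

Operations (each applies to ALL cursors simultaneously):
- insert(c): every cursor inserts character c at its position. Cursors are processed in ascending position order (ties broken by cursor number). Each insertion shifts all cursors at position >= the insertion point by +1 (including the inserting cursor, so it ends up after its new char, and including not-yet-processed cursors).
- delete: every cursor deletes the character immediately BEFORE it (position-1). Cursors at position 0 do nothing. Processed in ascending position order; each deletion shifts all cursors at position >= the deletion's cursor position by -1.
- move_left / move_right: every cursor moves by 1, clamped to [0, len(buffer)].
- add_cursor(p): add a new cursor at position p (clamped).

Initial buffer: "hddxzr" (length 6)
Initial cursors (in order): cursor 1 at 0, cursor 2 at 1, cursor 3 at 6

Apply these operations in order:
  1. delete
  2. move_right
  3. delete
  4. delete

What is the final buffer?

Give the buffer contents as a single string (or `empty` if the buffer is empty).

After op 1 (delete): buffer="ddxz" (len 4), cursors c1@0 c2@0 c3@4, authorship ....
After op 2 (move_right): buffer="ddxz" (len 4), cursors c1@1 c2@1 c3@4, authorship ....
After op 3 (delete): buffer="dx" (len 2), cursors c1@0 c2@0 c3@2, authorship ..
After op 4 (delete): buffer="d" (len 1), cursors c1@0 c2@0 c3@1, authorship .

Answer: d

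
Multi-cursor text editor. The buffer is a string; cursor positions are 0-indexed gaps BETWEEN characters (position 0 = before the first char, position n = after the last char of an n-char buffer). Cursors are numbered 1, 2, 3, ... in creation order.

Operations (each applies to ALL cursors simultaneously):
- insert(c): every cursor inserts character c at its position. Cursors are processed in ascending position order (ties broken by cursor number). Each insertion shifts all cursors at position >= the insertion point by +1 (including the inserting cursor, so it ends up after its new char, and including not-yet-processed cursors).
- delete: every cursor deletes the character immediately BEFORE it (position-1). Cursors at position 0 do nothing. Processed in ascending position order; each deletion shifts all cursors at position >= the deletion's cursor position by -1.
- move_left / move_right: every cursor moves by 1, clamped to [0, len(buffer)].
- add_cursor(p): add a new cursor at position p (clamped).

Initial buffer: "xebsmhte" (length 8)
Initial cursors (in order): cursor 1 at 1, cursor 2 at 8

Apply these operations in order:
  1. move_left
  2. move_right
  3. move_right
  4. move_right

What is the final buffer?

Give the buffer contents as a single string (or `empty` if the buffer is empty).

After op 1 (move_left): buffer="xebsmhte" (len 8), cursors c1@0 c2@7, authorship ........
After op 2 (move_right): buffer="xebsmhte" (len 8), cursors c1@1 c2@8, authorship ........
After op 3 (move_right): buffer="xebsmhte" (len 8), cursors c1@2 c2@8, authorship ........
After op 4 (move_right): buffer="xebsmhte" (len 8), cursors c1@3 c2@8, authorship ........

Answer: xebsmhte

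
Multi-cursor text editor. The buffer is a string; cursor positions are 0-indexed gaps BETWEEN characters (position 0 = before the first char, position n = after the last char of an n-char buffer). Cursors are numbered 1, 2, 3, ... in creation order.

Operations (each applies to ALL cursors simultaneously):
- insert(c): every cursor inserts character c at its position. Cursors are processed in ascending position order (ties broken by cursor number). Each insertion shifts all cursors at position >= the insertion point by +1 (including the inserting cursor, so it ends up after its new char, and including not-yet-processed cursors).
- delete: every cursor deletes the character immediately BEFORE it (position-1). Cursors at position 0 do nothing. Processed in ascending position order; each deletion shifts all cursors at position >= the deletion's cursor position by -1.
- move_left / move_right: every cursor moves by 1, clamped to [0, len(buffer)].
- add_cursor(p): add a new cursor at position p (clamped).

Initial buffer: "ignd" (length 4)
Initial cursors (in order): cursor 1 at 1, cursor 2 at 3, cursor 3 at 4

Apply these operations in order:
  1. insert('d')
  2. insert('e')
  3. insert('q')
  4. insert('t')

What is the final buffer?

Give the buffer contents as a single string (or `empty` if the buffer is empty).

After op 1 (insert('d')): buffer="idgnddd" (len 7), cursors c1@2 c2@5 c3@7, authorship .1..2.3
After op 2 (insert('e')): buffer="idegndedde" (len 10), cursors c1@3 c2@7 c3@10, authorship .11..22.33
After op 3 (insert('q')): buffer="ideqgndeqddeq" (len 13), cursors c1@4 c2@9 c3@13, authorship .111..222.333
After op 4 (insert('t')): buffer="ideqtgndeqtddeqt" (len 16), cursors c1@5 c2@11 c3@16, authorship .1111..2222.3333

Answer: ideqtgndeqtddeqt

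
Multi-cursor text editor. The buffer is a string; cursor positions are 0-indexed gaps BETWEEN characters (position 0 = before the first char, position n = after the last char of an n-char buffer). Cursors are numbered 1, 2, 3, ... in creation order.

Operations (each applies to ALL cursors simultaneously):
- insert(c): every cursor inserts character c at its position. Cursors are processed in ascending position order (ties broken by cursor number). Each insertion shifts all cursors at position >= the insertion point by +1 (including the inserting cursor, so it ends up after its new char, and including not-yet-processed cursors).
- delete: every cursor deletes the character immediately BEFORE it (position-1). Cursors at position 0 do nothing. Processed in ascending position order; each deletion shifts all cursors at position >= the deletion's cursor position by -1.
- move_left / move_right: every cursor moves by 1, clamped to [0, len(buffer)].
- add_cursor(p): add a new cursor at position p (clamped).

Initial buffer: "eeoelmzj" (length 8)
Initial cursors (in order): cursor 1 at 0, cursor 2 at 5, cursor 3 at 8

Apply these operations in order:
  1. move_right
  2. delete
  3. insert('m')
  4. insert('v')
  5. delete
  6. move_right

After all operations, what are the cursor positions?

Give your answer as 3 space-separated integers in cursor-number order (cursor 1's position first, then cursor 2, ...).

After op 1 (move_right): buffer="eeoelmzj" (len 8), cursors c1@1 c2@6 c3@8, authorship ........
After op 2 (delete): buffer="eoelz" (len 5), cursors c1@0 c2@4 c3@5, authorship .....
After op 3 (insert('m')): buffer="meoelmzm" (len 8), cursors c1@1 c2@6 c3@8, authorship 1....2.3
After op 4 (insert('v')): buffer="mveoelmvzmv" (len 11), cursors c1@2 c2@8 c3@11, authorship 11....22.33
After op 5 (delete): buffer="meoelmzm" (len 8), cursors c1@1 c2@6 c3@8, authorship 1....2.3
After op 6 (move_right): buffer="meoelmzm" (len 8), cursors c1@2 c2@7 c3@8, authorship 1....2.3

Answer: 2 7 8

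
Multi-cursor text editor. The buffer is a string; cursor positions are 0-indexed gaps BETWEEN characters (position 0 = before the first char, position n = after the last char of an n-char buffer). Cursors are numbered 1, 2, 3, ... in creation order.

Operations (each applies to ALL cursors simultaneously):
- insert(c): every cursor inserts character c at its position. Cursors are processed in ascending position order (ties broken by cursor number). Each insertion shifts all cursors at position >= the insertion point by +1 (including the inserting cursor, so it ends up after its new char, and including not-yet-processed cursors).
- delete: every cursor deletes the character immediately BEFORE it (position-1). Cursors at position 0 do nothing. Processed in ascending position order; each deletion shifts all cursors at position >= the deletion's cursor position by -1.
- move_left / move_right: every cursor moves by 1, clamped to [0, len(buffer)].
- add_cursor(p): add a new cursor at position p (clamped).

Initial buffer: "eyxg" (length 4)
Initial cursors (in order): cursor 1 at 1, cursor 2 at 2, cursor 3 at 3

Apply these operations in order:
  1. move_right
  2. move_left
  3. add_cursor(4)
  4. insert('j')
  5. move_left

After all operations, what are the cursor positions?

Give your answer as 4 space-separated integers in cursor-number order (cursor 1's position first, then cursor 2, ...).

Answer: 1 3 5 7

Derivation:
After op 1 (move_right): buffer="eyxg" (len 4), cursors c1@2 c2@3 c3@4, authorship ....
After op 2 (move_left): buffer="eyxg" (len 4), cursors c1@1 c2@2 c3@3, authorship ....
After op 3 (add_cursor(4)): buffer="eyxg" (len 4), cursors c1@1 c2@2 c3@3 c4@4, authorship ....
After op 4 (insert('j')): buffer="ejyjxjgj" (len 8), cursors c1@2 c2@4 c3@6 c4@8, authorship .1.2.3.4
After op 5 (move_left): buffer="ejyjxjgj" (len 8), cursors c1@1 c2@3 c3@5 c4@7, authorship .1.2.3.4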